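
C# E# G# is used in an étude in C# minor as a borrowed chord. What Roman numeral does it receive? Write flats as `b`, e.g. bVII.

I

C# is scale degree 1 in C# minor. The diatonic chord on degree 1 would be C#m (i), but C#–E#–G# is the major chord from C# major. As a borrowed chord it is labeled I.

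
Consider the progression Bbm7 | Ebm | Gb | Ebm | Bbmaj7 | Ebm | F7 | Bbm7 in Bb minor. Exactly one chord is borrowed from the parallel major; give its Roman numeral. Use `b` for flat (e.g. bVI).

Imaj7

In Bb minor (with V from harmonic minor) the diatonic chords are Bbm, Cdim, Db, Ebm, F, Gb, Ab. Of the given chords, Bbm7, Ebm, Gb and F7 are diatonic. Bbmaj7 (Bb–D–F–A) is not: scale degree 1 in Bb minor carries Bbm (i). In Bb major the chord on that degree is Bbmaj7, so here it functions as Imaj7, borrowed from the parallel major.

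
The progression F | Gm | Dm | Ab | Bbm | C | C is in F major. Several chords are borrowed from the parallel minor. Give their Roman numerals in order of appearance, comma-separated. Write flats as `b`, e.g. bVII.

bIII, iv

The diatonic triads in F major are F, Gm, Am, Bb, C, Dm, Edim. F, Gm, Dm and C are all diatonic. But Ab (Ab–C–Eb) is foreign: the diatonic iii on degree 3 is Am, whereas Ab comes from F minor. It is labeled bIII. But Bbm (Bb–Db–F) is foreign: the diatonic IV on degree 4 is Bb, whereas Bbm comes from F minor. It is labeled iv.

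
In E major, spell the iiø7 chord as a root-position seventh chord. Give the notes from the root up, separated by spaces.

F# A C E

The root, F#, is scale degree 2 — the same note in E major and E minor; only the chord quality changes. Stacking thirds in E minor on F# gives F#–A–C–E.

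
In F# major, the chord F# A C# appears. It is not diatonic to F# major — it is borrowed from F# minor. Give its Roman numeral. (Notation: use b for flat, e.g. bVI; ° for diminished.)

The root F# is the diatonic 1st degree of F# major; the borrowing shows in the chord quality. F#–A–C# is a minor chord — the form found in F# minor, not the diatonic I (F#). Borrowed into F# major it is written i.

i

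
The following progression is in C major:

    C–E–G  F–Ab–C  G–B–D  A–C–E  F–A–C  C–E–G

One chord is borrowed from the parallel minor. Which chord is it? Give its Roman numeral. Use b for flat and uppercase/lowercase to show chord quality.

In C major the diatonic chords are C, Dm, Em, F, G, Am, Bdim. Of the given chords, C–E–G = C, G–B–D = G, A–C–E = Am and F–A–C = F are diatonic. But F–Ab–C is foreign: the diatonic IV on degree 4 is F, whereas Fm comes from C minor. It is labeled iv.

iv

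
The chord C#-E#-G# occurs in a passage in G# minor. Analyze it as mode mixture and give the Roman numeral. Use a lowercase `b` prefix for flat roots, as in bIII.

The root C# is the diatonic 4th degree of G# minor; the borrowing shows in the chord quality. The diatonic chord on degree 4 would be C#m (iv), but C#–E#–G# is the major chord from G# major. As a borrowed chord it is labeled IV.

IV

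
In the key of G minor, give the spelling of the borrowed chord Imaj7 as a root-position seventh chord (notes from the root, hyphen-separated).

Imaj7 is built on scale degree 1, which is G in both G minor and its parallel. In G major the chord on G is G–B–D–F#.

G-B-D-F#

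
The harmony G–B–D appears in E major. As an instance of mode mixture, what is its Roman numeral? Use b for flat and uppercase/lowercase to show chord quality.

bIII

G is the lowered form of scale degree 3 in E major (the diatonic degree 3 is G#). The diatonic chord on degree 3 would be G#m (iii), but G–B–D is the major chord from E minor. As a borrowed chord it is labeled bIII.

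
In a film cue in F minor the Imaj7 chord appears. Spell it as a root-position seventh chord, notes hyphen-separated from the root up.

F-A-C-E

Imaj7 is built on scale degree 1, which is F in both F minor and its parallel. Building the major-seventh chord from the parallel major on F: F–A–C–E.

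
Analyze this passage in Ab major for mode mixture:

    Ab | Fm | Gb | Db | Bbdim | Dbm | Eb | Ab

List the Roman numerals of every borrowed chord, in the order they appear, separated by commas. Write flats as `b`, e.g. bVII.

The diatonic triads in Ab major are Ab, Bbm, Cm, Db, Eb, Fm, Gdim. Ab, Fm, Db and Eb are all diatonic. Gb (Gb–Bb–Db) doesn't fit — on degree 7 Ab major would have Gdim (vii°). Gb is the degree-7 chord of Ab minor, so it is the borrowed bVII. Bbdim (Bb–Db–Fb) is not: scale degree 2 in Ab major carries Bbm (ii). In Ab minor the chord on that degree is Bbdim, so here it functions as ii°, borrowed from the parallel minor. But Dbm (Db–Fb–Ab) is foreign: the diatonic IV on degree 4 is Db, whereas Dbm comes from Ab minor. It is labeled iv.

bVII, ii°, iv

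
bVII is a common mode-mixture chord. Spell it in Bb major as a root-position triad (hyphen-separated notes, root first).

Ab-C-Eb

bVII is built on the lowered scale degree 7. In Bb major degree 7 is A; lowered it becomes Ab. In Bb minor the chord on Ab is Ab–C–Eb.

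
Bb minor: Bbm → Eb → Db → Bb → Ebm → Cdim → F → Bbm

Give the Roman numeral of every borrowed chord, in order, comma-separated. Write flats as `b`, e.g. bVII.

Bb minor has the diatonic set Bbm, Cdim, Db, Ebm, F, Gb, Ab (with V from harmonic minor). Bbm, Db, Ebm, Cdim and F are all diatonic. Eb (Eb–G–Bb) doesn't fit — on degree 4 Bb minor would have Ebm (iv). Eb is the degree-4 chord of Bb major, so it is the borrowed IV. Bb (Bb–D–F) doesn't fit — on degree 1 Bb minor would have Bbm (i). Bb is the degree-1 chord of Bb major, so it is the borrowed I.

IV, I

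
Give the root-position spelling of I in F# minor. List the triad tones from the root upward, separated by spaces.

F# A# C#

I is built on scale degree 1, which is F# in both F# minor and its parallel. Building the major chord from the parallel major on F#: F#–A#–C#.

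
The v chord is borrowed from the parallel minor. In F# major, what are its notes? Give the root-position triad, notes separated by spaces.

v is built on scale degree 5, which is C# in both F# major and its parallel. Stacking thirds in F# minor on C# gives C#–E–G#.

C# E G#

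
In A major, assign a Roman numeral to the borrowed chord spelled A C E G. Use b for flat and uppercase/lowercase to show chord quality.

A is scale degree 1 in A major. Diatonically A major has A (I) on that degree; A–C–E–G is instead the minor-seventh chord native to A minor, so it takes the label i7.

i7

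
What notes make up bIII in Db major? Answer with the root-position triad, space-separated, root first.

Fb Ab Cb

The root of bIII is the lowered 3rd degree: F becomes Fb. In Db minor the chord on Fb is Fb–Ab–Cb.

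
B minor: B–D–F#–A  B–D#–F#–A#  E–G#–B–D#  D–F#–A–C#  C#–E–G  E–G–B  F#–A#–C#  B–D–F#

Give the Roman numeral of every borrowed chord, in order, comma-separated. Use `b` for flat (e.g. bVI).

In B minor (with V from harmonic minor) the diatonic chords are Bm, C#dim, D, Em, F#, G, A. Of the given chords, B–D–F#–A = Bm7, D–F#–A–C# = Dmaj7, C#–E–G = C#dim, E–G–B = Em, F#–A#–C# = F# and B–D–F# = Bm are diatonic. B–D#–F#–A# doesn't fit — on degree 1 B minor would have Bm (i). Bmaj7 is the degree-1 chord of B major, so it is the borrowed Imaj7. But E–G#–B–D# is foreign: the diatonic iv on degree 4 is Em, whereas Emaj7 comes from B major. It is labeled IVmaj7.

Imaj7, IVmaj7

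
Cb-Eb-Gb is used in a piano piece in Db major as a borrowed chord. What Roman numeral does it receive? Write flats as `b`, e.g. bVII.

The root Cb is the lowered 7th scale degree — diatonically Db major has C there. The diatonic chord on degree 7 would be Cdim (vii°), but Cb–Eb–Gb is the major chord from Db minor. As a borrowed chord it is labeled bVII.

bVII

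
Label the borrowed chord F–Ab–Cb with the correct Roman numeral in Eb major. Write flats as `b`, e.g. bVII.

The root F is the diatonic 2nd degree of Eb major; the borrowing shows in the chord quality. Diatonically Eb major has Fm (ii) on that degree; F–Ab–Cb is instead the diminished chord native to Eb minor, so it takes the label ii°.

ii°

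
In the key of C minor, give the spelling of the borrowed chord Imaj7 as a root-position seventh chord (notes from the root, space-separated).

Imaj7 is built on scale degree 1, which is C in both C minor and its parallel. Building the major-seventh chord from the parallel major on C: C–E–G–B.

C E G B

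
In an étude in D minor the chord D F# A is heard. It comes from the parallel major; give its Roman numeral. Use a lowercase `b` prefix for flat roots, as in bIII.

D is scale degree 1 in D minor. Diatonically D minor has Dm (i) on that degree; D–F#–A is instead the major chord native to D major, so it takes the label I.

I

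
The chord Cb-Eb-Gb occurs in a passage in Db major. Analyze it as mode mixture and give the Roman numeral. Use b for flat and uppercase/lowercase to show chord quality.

bVII

In Db major scale degree 7 is C; Cb is its lowered form, from Db minor. Cb–Eb–Gb is a major chord — the form found in Db minor, not the diatonic vii° (Cdim). Borrowed into Db major it is written bVII.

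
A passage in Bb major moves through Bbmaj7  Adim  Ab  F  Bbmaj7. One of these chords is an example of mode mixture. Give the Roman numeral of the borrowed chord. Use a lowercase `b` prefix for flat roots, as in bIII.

bVII

Bb major has the diatonic set Bb, Cm, Dm, Eb, F, Gm, Adim. Of the given chords, Bbmaj7, Adim and F are diatonic. Ab (Ab–C–Eb) is not: scale degree 7 in Bb major carries Adim (vii°). In Bb minor the chord on that degree is Ab, so here it functions as bVII, borrowed from the parallel minor.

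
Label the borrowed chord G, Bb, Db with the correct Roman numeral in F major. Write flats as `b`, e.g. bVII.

ii°

The root G is the diatonic 2nd degree of F major; the borrowing shows in the chord quality. G–Bb–Db is a diminished chord — the form found in F minor, not the diatonic ii (Gm). Borrowed into F major it is written ii°.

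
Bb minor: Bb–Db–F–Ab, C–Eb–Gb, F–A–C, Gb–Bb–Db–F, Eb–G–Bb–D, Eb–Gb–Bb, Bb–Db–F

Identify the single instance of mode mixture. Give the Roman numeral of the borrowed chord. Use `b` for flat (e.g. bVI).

IVmaj7

The diatonic triads in Bb minor (with V from harmonic minor) are Bbm, Cdim, Db, Ebm, F, Gb, Ab. Bb–Db–F–Ab = Bbm7, C–Eb–Gb = Cdim, F–A–C = F, Gb–Bb–Db–F = Gbmaj7, Eb–Gb–Bb = Ebm and Bb–Db–F = Bbm are all diatonic. Eb–G–Bb–D doesn't fit — on degree 4 Bb minor would have Ebm (iv). Ebmaj7 is the degree-4 chord of Bb major, so it is the borrowed IVmaj7.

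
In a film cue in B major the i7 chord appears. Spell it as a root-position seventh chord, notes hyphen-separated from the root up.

B-D-F#-A

The root, B, is scale degree 1 — the same note in B major and B minor; only the chord quality changes. Stacking thirds in B minor on B gives B–D–F#–A.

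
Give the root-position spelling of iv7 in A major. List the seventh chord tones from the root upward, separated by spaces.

The root, D, is scale degree 4 — the same note in A major and A minor; only the chord quality changes. Building the minor-seventh chord from the parallel minor on D: D–F–A–C.

D F A C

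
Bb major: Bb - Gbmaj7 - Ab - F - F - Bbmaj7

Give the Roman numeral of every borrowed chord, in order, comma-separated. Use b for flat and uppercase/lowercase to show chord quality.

The diatonic triads in Bb major are Bb, Cm, Dm, Eb, F, Gm, Adim. Bb, F and Bbmaj7 all belong to that set. Gbmaj7 (Gb–Bb–Db–F) doesn't fit — on degree 6 Bb major would have Gm (vi). Gbmaj7 is the degree-6 chord of Bb minor, so it is the borrowed bVImaj7. Ab (Ab–C–Eb) is not: scale degree 7 in Bb major carries Adim (vii°). In Bb minor the chord on that degree is Ab, so here it functions as bVII, borrowed from the parallel minor.

bVImaj7, bVII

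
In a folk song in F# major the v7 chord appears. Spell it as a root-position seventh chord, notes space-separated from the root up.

C# E G# B

The root, C#, is scale degree 5 — the same note in F# major and F# minor; only the chord quality changes. In F# minor the chord on C# is C#–E–G#–B.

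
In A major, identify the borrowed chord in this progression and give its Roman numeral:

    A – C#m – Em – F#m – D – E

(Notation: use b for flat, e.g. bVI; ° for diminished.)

v

In A major the diatonic chords are A, Bm, C#m, D, E, F#m, G#dim. A, C#m, F#m, D and E all belong to that set. But Em (E–G–B) is foreign: the diatonic V on degree 5 is E, whereas Em comes from A minor. It is labeled v.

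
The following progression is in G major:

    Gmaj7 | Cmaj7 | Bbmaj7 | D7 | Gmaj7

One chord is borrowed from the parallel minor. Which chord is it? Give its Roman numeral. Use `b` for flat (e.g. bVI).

bIIImaj7

The diatonic triads in G major are G, Am, Bm, C, D, Em, F#dim. Of the given chords, Gmaj7, Cmaj7 and D7 are diatonic. Bbmaj7 (Bb–D–F–A) is not: scale degree 3 in G major carries Bm (iii). In G minor the chord on that degree is Bbmaj7, so here it functions as bIIImaj7, borrowed from the parallel minor.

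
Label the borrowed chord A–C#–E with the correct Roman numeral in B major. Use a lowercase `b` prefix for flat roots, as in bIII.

The root A is the lowered 7th scale degree — diatonically B major has A# there. A–C#–E is a major chord — the form found in B minor, not the diatonic vii° (A#dim). Borrowed into B major it is written bVII.

bVII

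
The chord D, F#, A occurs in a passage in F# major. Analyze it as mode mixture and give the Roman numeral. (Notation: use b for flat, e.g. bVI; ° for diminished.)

bVI

D is the lowered form of scale degree 6 in F# major (the diatonic degree 6 is D#). The diatonic chord on degree 6 would be D#m (vi), but D–F#–A is the major chord from F# minor. As a borrowed chord it is labeled bVI.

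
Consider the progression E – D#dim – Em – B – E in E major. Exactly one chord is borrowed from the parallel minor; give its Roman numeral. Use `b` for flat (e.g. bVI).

E major has the diatonic set E, F#m, G#m, A, B, C#m, D#dim. E, D#dim and B all belong to that set. But Em (E–G–B) is foreign: the diatonic I on degree 1 is E, whereas Em comes from E minor. It is labeled i.

i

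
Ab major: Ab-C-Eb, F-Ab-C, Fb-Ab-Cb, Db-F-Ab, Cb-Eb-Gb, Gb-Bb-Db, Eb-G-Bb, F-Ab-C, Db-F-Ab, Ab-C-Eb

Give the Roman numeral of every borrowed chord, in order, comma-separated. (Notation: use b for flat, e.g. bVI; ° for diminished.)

The diatonic triads in Ab major are Ab, Bbm, Cm, Db, Eb, Fm, Gdim. Ab–C–Eb = Ab, F–Ab–C = Fm, Db–F–Ab = Db and Eb–G–Bb = Eb all belong to that set. Fb–Ab–Cb is not: scale degree 6 in Ab major carries Fm (vi). In Ab minor the chord on that degree is Fb, so here it functions as bVI, borrowed from the parallel minor. But Cb–Eb–Gb is foreign: the diatonic iii on degree 3 is Cm, whereas Cb comes from Ab minor. It is labeled bIII. Gb–Bb–Db is not: scale degree 7 in Ab major carries Gdim (vii°). In Ab minor the chord on that degree is Gb, so here it functions as bVII, borrowed from the parallel minor.

bVI, bIII, bVII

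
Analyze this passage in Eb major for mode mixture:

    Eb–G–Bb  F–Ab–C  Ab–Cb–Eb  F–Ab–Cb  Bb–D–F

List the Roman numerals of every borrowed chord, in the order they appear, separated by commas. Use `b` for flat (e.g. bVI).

In Eb major the diatonic chords are Eb, Fm, Gm, Ab, Bb, Cm, Ddim. Of the given chords, Eb–G–Bb = Eb, F–Ab–C = Fm and Bb–D–F = Bb are diatonic. Ab–Cb–Eb is not: scale degree 4 in Eb major carries Ab (IV). In Eb minor the chord on that degree is Abm, so here it functions as iv, borrowed from the parallel minor. F–Ab–Cb is not: scale degree 2 in Eb major carries Fm (ii). In Eb minor the chord on that degree is Fdim, so here it functions as ii°, borrowed from the parallel minor.

iv, ii°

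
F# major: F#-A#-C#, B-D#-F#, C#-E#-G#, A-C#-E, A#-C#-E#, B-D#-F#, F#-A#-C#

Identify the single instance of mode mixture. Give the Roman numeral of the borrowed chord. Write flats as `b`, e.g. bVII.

In F# major the diatonic chords are F#, G#m, A#m, B, C#, D#m, E#dim. F#–A#–C# = F#, B–D#–F# = B, C#–E#–G# = C# and A#–C#–E# = A#m are all diatonic. A–C#–E is not: scale degree 3 in F# major carries A#m (iii). In F# minor the chord on that degree is A, so here it functions as bIII, borrowed from the parallel minor.

bIII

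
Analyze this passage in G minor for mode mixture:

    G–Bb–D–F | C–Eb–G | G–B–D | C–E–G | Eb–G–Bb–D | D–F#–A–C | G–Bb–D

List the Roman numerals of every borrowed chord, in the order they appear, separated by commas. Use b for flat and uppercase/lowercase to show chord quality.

In G minor (with V from harmonic minor) the diatonic chords are Gm, Adim, Bb, Cm, D, Eb, F. G–Bb–D–F = Gm7, C–Eb–G = Cm, Eb–G–Bb–D = Ebmaj7, D–F#–A–C = D7 and G–Bb–D = Gm all belong to that set. G–B–D is not: scale degree 1 in G minor carries Gm (i). In G major the chord on that degree is G, so here it functions as I, borrowed from the parallel major. But C–E–G is foreign: the diatonic iv on degree 4 is Cm, whereas C comes from G major. It is labeled IV.

I, IV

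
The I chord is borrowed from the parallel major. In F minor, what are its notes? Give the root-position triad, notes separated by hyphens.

F-A-C

The root, F, is scale degree 1 — the same note in F minor and F major; only the chord quality changes. In F major the chord on F is F–A–C.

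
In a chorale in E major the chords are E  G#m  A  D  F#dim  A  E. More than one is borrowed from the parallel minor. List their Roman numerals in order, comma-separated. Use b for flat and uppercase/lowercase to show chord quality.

In E major the diatonic chords are E, F#m, G#m, A, B, C#m, D#dim. E, G#m and A are all diatonic. D (D–F#–A) doesn't fit — on degree 7 E major would have D#dim (vii°). D is the degree-7 chord of E minor, so it is the borrowed bVII. But F#dim (F#–A–C) is foreign: the diatonic ii on degree 2 is F#m, whereas F#dim comes from E minor. It is labeled ii°.

bVII, ii°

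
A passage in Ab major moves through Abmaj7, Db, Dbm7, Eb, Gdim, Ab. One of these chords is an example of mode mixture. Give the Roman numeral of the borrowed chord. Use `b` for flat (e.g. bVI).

iv7

Ab major has the diatonic set Ab, Bbm, Cm, Db, Eb, Fm, Gdim. Abmaj7, Db, Eb, Gdim and Ab all belong to that set. Dbm7 (Db–Fb–Ab–Cb) doesn't fit — on degree 4 Ab major would have Db (IV). Dbm7 is the degree-4 chord of Ab minor, so it is the borrowed iv7.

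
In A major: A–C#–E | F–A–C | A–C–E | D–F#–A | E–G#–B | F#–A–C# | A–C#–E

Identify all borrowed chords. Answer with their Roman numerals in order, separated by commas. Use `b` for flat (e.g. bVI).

bVI, i

In A major the diatonic chords are A, Bm, C#m, D, E, F#m, G#dim. Of the given chords, A–C#–E = A, D–F#–A = D, E–G#–B = E and F#–A–C# = F#m are diatonic. But F–A–C is foreign: the diatonic vi on degree 6 is F#m, whereas F comes from A minor. It is labeled bVI. But A–C–E is foreign: the diatonic I on degree 1 is A, whereas Am comes from A minor. It is labeled i.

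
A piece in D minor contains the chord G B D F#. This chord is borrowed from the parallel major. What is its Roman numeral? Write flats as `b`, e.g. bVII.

IVmaj7

G is scale degree 4 in D minor. G–B–D–F# is a major-seventh chord — the form found in D major, not the diatonic iv (Gm). Borrowed into D minor it is written IVmaj7.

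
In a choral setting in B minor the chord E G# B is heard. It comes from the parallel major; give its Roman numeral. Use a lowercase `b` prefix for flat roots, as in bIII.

E is scale degree 4 in B minor. Diatonically B minor has Em (iv) on that degree; E–G#–B is instead the major chord native to B major, so it takes the label IV.

IV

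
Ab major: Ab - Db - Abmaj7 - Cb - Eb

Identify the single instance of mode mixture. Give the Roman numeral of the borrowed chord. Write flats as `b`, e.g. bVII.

The diatonic triads in Ab major are Ab, Bbm, Cm, Db, Eb, Fm, Gdim. Of the given chords, Ab, Db, Abmaj7 and Eb are diatonic. But Cb (Cb–Eb–Gb) is foreign: the diatonic iii on degree 3 is Cm, whereas Cb comes from Ab minor. It is labeled bIII.

bIII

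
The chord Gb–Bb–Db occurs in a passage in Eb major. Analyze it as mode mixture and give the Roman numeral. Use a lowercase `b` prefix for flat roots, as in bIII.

bIII

The root Gb is the lowered 3rd scale degree — diatonically Eb major has G there. Diatonically Eb major has Gm (iii) on that degree; Gb–Bb–Db is instead the major chord native to Eb minor, so it takes the label bIII.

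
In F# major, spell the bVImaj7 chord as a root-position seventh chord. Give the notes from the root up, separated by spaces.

D F# A C#

Scale degree 6 in F# major is D#. bVImaj7 uses the lowered form, D, taken from F# minor. Stacking thirds in F# minor on D gives D–F#–A–C#.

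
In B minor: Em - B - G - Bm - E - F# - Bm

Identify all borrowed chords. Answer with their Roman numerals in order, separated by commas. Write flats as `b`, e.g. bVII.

I, IV

B minor has the diatonic set Bm, C#dim, D, Em, F#, G, A (with V from harmonic minor). Em, G, Bm and F# are all diatonic. But B (B–D#–F#) is foreign: the diatonic i on degree 1 is Bm, whereas B comes from B major. It is labeled I. E (E–G#–B) doesn't fit — on degree 4 B minor would have Em (iv). E is the degree-4 chord of B major, so it is the borrowed IV.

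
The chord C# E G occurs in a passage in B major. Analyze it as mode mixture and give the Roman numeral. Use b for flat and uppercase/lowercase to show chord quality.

ii°

C# is scale degree 2 in B major. Diatonically B major has C#m (ii) on that degree; C#–E–G is instead the diminished chord native to B minor, so it takes the label ii°.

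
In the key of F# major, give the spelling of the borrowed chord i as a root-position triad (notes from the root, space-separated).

i is built on scale degree 1, which is F# in both F# major and its parallel. Building the minor chord from the parallel minor on F#: F#–A–C#.

F# A C#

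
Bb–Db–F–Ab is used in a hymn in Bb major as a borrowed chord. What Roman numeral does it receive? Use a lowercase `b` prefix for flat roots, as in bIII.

i7

Bb is scale degree 1 in Bb major. The diatonic chord on degree 1 would be Bb (I), but Bb–Db–F–Ab is the minor-seventh chord from Bb minor. As a borrowed chord it is labeled i7.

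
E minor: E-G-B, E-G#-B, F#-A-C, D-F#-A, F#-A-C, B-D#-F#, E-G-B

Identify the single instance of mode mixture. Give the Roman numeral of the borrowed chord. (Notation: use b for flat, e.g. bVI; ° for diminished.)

The diatonic triads in E minor (with V from harmonic minor) are Em, F#dim, G, Am, B, C, D. Of the given chords, E–G–B = Em, F#–A–C = F#dim, D–F#–A = D and B–D#–F# = B are diatonic. But E–G#–B is foreign: the diatonic i on degree 1 is Em, whereas E comes from E major. It is labeled I.

I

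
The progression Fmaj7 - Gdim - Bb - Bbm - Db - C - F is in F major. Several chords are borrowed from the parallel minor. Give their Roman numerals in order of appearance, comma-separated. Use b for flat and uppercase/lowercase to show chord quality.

The diatonic triads in F major are F, Gm, Am, Bb, C, Dm, Edim. Of the given chords, Fmaj7, Bb, C and F are diatonic. But Gdim (G–Bb–Db) is foreign: the diatonic ii on degree 2 is Gm, whereas Gdim comes from F minor. It is labeled ii°. But Bbm (Bb–Db–F) is foreign: the diatonic IV on degree 4 is Bb, whereas Bbm comes from F minor. It is labeled iv. Db (Db–F–Ab) is not: scale degree 6 in F major carries Dm (vi). In F minor the chord on that degree is Db, so here it functions as bVI, borrowed from the parallel minor.

ii°, iv, bVI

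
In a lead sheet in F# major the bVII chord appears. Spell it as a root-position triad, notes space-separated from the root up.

The root of bVII is the lowered 7th degree: E# becomes E. Building the major chord from the parallel minor on E: E–G#–B.

E G# B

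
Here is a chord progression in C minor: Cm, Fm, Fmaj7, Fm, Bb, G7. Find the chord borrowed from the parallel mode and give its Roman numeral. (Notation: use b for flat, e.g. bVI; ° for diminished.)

IVmaj7

The diatonic triads in C minor (with V from harmonic minor) are Cm, Ddim, Eb, Fm, G, Ab, Bb. Cm, Fm, Bb and G7 are all diatonic. But Fmaj7 (F–A–C–E) is foreign: the diatonic iv on degree 4 is Fm, whereas Fmaj7 comes from C major. It is labeled IVmaj7.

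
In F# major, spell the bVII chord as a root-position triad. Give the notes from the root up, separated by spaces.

bVII is built on the lowered scale degree 7. In F# major degree 7 is E#; lowered it becomes E. Stacking thirds in F# minor on E gives E–G#–B.

E G# B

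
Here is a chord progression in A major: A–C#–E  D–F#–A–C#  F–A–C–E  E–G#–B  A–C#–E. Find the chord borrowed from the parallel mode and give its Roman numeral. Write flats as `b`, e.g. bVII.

The diatonic triads in A major are A, Bm, C#m, D, E, F#m, G#dim. A–C#–E = A, D–F#–A–C# = Dmaj7 and E–G#–B = E all belong to that set. F–A–C–E doesn't fit — on degree 6 A major would have F#m (vi). Fmaj7 is the degree-6 chord of A minor, so it is the borrowed bVImaj7.

bVImaj7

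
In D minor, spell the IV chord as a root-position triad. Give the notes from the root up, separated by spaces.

IV is built on scale degree 4, which is G in both D minor and its parallel. Building the major chord from the parallel major on G: G–B–D.

G B D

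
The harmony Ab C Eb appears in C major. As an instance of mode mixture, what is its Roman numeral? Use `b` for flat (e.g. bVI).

The root Ab is the lowered 6th scale degree — diatonically C major has A there. The diatonic chord on degree 6 would be Am (vi), but Ab–C–Eb is the major chord from C minor. As a borrowed chord it is labeled bVI.

bVI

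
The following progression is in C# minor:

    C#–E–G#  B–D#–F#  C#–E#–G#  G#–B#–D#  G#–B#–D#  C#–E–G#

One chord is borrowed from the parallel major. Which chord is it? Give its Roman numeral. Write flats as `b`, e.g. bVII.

C# minor has the diatonic set C#m, D#dim, E, F#m, G#, A, B (with V from harmonic minor). Of the given chords, C#–E–G# = C#m, B–D#–F# = B and G#–B#–D# = G# are diatonic. C#–E#–G# is not: scale degree 1 in C# minor carries C#m (i). In C# major the chord on that degree is C#, so here it functions as I, borrowed from the parallel major.

I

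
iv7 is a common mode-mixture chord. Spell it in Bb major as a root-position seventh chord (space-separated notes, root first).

Eb Gb Bb Db

The root, Eb, is scale degree 4 — the same note in Bb major and Bb minor; only the chord quality changes. Stacking thirds in Bb minor on Eb gives Eb–Gb–Bb–Db.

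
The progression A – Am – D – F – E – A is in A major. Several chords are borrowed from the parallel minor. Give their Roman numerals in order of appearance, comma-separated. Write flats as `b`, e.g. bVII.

i, bVI

In A major the diatonic chords are A, Bm, C#m, D, E, F#m, G#dim. Of the given chords, A, D and E are diatonic. Am (A–C–E) doesn't fit — on degree 1 A major would have A (I). Am is the degree-1 chord of A minor, so it is the borrowed i. F (F–A–C) doesn't fit — on degree 6 A major would have F#m (vi). F is the degree-6 chord of A minor, so it is the borrowed bVI.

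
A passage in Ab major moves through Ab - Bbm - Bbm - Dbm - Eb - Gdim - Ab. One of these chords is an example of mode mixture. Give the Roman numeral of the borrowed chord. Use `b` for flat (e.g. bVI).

In Ab major the diatonic chords are Ab, Bbm, Cm, Db, Eb, Fm, Gdim. Of the given chords, Ab, Bbm, Eb and Gdim are diatonic. But Dbm (Db–Fb–Ab) is foreign: the diatonic IV on degree 4 is Db, whereas Dbm comes from Ab minor. It is labeled iv.

iv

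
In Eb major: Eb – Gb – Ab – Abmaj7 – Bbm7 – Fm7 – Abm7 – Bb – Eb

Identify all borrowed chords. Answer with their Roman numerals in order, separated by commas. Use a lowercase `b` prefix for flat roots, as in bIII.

Eb major has the diatonic set Eb, Fm, Gm, Ab, Bb, Cm, Ddim. Of the given chords, Eb, Ab, Abmaj7, Fm7 and Bb are diatonic. But Gb (Gb–Bb–Db) is foreign: the diatonic iii on degree 3 is Gm, whereas Gb comes from Eb minor. It is labeled bIII. Bbm7 (Bb–Db–F–Ab) doesn't fit — on degree 5 Eb major would have Bb (V). Bbm7 is the degree-5 chord of Eb minor, so it is the borrowed v7. Abm7 (Ab–Cb–Eb–Gb) is not: scale degree 4 in Eb major carries Ab (IV). In Eb minor the chord on that degree is Abm7, so here it functions as iv7, borrowed from the parallel minor.

bIII, v7, iv7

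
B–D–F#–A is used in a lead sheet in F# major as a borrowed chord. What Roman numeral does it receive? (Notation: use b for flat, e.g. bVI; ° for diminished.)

iv7

B is scale degree 4 in F# major. Diatonically F# major has B (IV) on that degree; B–D–F#–A is instead the minor-seventh chord native to F# minor, so it takes the label iv7.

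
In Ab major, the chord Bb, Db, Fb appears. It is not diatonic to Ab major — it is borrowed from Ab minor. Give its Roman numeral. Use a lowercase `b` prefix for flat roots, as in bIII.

The root Bb is the diatonic 2nd degree of Ab major; the borrowing shows in the chord quality. The diatonic chord on degree 2 would be Bbm (ii), but Bb–Db–Fb is the diminished chord from Ab minor. As a borrowed chord it is labeled ii°.

ii°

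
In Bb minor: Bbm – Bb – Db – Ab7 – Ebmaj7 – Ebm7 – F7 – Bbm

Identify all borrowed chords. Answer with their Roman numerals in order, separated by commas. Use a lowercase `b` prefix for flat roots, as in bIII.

The diatonic triads in Bb minor (with V from harmonic minor) are Bbm, Cdim, Db, Ebm, F, Gb, Ab. Bbm, Db, Ab7, Ebm7 and F7 are all diatonic. Bb (Bb–D–F) doesn't fit — on degree 1 Bb minor would have Bbm (i). Bb is the degree-1 chord of Bb major, so it is the borrowed I. Ebmaj7 (Eb–G–Bb–D) is not: scale degree 4 in Bb minor carries Ebm (iv). In Bb major the chord on that degree is Ebmaj7, so here it functions as IVmaj7, borrowed from the parallel major.

I, IVmaj7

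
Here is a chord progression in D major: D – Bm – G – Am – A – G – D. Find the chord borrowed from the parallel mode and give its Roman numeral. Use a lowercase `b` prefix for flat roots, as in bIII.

In D major the diatonic chords are D, Em, F#m, G, A, Bm, C#dim. D, Bm, G and A are all diatonic. Am (A–C–E) doesn't fit — on degree 5 D major would have A (V). Am is the degree-5 chord of D minor, so it is the borrowed v.

v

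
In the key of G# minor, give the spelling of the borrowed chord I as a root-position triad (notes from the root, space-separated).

I is built on scale degree 1, which is G# in both G# minor and its parallel. Stacking thirds in G# major on G# gives G#–B#–D#.

G# B# D#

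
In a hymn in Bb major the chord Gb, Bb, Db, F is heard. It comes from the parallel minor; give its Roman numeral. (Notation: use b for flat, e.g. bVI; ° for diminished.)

bVImaj7

The root Gb is the lowered 6th scale degree — diatonically Bb major has G there. The diatonic chord on degree 6 would be Gm (vi), but Gb–Bb–Db–F is the major-seventh chord from Bb minor. As a borrowed chord it is labeled bVImaj7.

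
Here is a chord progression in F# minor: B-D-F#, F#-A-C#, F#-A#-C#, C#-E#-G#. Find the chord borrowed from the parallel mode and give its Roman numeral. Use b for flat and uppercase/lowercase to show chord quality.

The diatonic triads in F# minor (with V from harmonic minor) are F#m, G#dim, A, Bm, C#, D, E. B–D–F# = Bm, F#–A–C# = F#m and C#–E#–G# = C# all belong to that set. F#–A#–C# doesn't fit — on degree 1 F# minor would have F#m (i). F# is the degree-1 chord of F# major, so it is the borrowed I.

I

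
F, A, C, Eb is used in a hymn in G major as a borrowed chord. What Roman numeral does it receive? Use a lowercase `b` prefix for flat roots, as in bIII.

bVII7

The root F is the lowered 7th scale degree — diatonically G major has F# there. The diatonic chord on degree 7 would be F#dim (vii°), but F–A–C–Eb is the dominant-seventh chord from G minor. As a borrowed chord it is labeled bVII7.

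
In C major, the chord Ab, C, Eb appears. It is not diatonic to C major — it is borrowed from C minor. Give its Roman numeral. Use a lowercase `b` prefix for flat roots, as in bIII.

In C major scale degree 6 is A; Ab is its lowered form, from C minor. Diatonically C major has Am (vi) on that degree; Ab–C–Eb is instead the major chord native to C minor, so it takes the label bVI.

bVI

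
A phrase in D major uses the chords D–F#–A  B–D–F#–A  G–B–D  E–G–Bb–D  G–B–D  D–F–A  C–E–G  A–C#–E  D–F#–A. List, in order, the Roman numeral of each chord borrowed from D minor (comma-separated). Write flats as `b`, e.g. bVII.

The diatonic triads in D major are D, Em, F#m, G, A, Bm, C#dim. D–F#–A = D, B–D–F#–A = Bm7, G–B–D = G and A–C#–E = A all belong to that set. But E–G–Bb–D is foreign: the diatonic ii on degree 2 is Em, whereas Em7b5 comes from D minor. It is labeled iiø7. But D–F–A is foreign: the diatonic I on degree 1 is D, whereas Dm comes from D minor. It is labeled i. But C–E–G is foreign: the diatonic vii° on degree 7 is C#dim, whereas C comes from D minor. It is labeled bVII.

iiø7, i, bVII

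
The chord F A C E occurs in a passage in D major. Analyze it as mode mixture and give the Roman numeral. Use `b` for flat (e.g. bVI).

F is the lowered form of scale degree 3 in D major (the diatonic degree 3 is F#). The diatonic chord on degree 3 would be F#m (iii), but F–A–C–E is the major-seventh chord from D minor. As a borrowed chord it is labeled bIIImaj7.

bIIImaj7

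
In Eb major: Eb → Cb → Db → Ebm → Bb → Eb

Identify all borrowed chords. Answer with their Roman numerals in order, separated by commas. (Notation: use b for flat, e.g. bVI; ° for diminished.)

bVI, bVII, i

The diatonic triads in Eb major are Eb, Fm, Gm, Ab, Bb, Cm, Ddim. Eb and Bb are both diatonic. Cb (Cb–Eb–Gb) doesn't fit — on degree 6 Eb major would have Cm (vi). Cb is the degree-6 chord of Eb minor, so it is the borrowed bVI. Db (Db–F–Ab) doesn't fit — on degree 7 Eb major would have Ddim (vii°). Db is the degree-7 chord of Eb minor, so it is the borrowed bVII. But Ebm (Eb–Gb–Bb) is foreign: the diatonic I on degree 1 is Eb, whereas Ebm comes from Eb minor. It is labeled i.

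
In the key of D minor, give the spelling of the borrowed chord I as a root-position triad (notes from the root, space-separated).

I is built on scale degree 1, which is D in both D minor and its parallel. Building the major chord from the parallel major on D: D–F#–A.

D F# A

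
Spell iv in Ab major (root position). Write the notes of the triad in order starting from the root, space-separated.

iv is built on scale degree 4, which is Db in both Ab major and its parallel. In Ab minor the chord on Db is Db–Fb–Ab.

Db Fb Ab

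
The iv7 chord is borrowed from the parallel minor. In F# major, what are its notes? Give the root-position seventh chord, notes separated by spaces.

iv7 is built on scale degree 4, which is B in both F# major and its parallel. In F# minor the chord on B is B–D–F#–A.

B D F# A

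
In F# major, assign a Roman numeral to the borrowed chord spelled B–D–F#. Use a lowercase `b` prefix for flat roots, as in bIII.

iv

B is scale degree 4 in F# major. The diatonic chord on degree 4 would be B (IV), but B–D–F# is the minor chord from F# minor. As a borrowed chord it is labeled iv.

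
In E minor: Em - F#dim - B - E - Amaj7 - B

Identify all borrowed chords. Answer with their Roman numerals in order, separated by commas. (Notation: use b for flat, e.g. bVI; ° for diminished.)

I, IVmaj7

The diatonic triads in E minor (with V from harmonic minor) are Em, F#dim, G, Am, B, C, D. Em, F#dim and B are all diatonic. But E (E–G#–B) is foreign: the diatonic i on degree 1 is Em, whereas E comes from E major. It is labeled I. But Amaj7 (A–C#–E–G#) is foreign: the diatonic iv on degree 4 is Am, whereas Amaj7 comes from E major. It is labeled IVmaj7.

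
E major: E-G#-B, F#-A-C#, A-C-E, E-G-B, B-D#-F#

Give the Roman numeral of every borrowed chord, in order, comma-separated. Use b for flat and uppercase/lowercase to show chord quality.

iv, i

In E major the diatonic chords are E, F#m, G#m, A, B, C#m, D#dim. Of the given chords, E–G#–B = E, F#–A–C# = F#m and B–D#–F# = B are diatonic. A–C–E is not: scale degree 4 in E major carries A (IV). In E minor the chord on that degree is Am, so here it functions as iv, borrowed from the parallel minor. E–G–B is not: scale degree 1 in E major carries E (I). In E minor the chord on that degree is Em, so here it functions as i, borrowed from the parallel minor.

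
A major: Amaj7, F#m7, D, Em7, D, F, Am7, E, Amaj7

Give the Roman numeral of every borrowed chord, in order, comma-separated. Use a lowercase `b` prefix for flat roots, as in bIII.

The diatonic triads in A major are A, Bm, C#m, D, E, F#m, G#dim. Amaj7, F#m7, D and E all belong to that set. Em7 (E–G–B–D) doesn't fit — on degree 5 A major would have E (V). Em7 is the degree-5 chord of A minor, so it is the borrowed v7. F (F–A–C) is not: scale degree 6 in A major carries F#m (vi). In A minor the chord on that degree is F, so here it functions as bVI, borrowed from the parallel minor. Am7 (A–C–E–G) is not: scale degree 1 in A major carries A (I). In A minor the chord on that degree is Am7, so here it functions as i7, borrowed from the parallel minor.

v7, bVI, i7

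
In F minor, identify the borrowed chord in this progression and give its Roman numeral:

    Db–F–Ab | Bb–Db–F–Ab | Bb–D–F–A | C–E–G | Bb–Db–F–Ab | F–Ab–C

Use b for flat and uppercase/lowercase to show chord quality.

F minor has the diatonic set Fm, Gdim, Ab, Bbm, C, Db, Eb (with V from harmonic minor). Db–F–Ab = Db, Bb–Db–F–Ab = Bbm7, C–E–G = C and F–Ab–C = Fm are all diatonic. Bb–D–F–A is not: scale degree 4 in F minor carries Bbm (iv). In F major the chord on that degree is Bbmaj7, so here it functions as IVmaj7, borrowed from the parallel major.

IVmaj7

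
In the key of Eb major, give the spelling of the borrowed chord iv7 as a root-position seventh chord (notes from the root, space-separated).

iv7 is built on scale degree 4, which is Ab in both Eb major and its parallel. Stacking thirds in Eb minor on Ab gives Ab–Cb–Eb–Gb.

Ab Cb Eb Gb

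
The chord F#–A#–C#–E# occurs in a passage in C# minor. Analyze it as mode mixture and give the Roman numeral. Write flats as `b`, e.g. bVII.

F# is scale degree 4 in C# minor. Diatonically C# minor has F#m (iv) on that degree; F#–A#–C#–E# is instead the major-seventh chord native to C# major, so it takes the label IVmaj7.

IVmaj7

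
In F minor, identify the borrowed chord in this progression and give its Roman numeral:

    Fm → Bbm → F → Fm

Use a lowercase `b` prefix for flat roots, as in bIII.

I

F minor has the diatonic set Fm, Gdim, Ab, Bbm, C, Db, Eb (with V from harmonic minor). Of the given chords, Fm and Bbm are diatonic. F (F–A–C) is not: scale degree 1 in F minor carries Fm (i). In F major the chord on that degree is F, so here it functions as I, borrowed from the parallel major.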